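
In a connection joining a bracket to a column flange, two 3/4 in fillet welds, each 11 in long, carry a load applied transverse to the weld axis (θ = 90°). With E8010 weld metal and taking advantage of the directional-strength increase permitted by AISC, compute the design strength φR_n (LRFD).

φR_n ≈ 630 kips

E80XX → F_EXX = 80 ksi.
t_e = 0.707 × 0.75 = 0.5302 in; A_we = 0.5302 × 22 = 11.67 in².
Directional factor: 1.0 + 0.5 sin^1.5(90°) = 1.5.
F_nw = 0.6 × 80 × 1.5 = 72 ksi.
φR_n = 0.75 × 72 × 11.67 = 629.9 kips.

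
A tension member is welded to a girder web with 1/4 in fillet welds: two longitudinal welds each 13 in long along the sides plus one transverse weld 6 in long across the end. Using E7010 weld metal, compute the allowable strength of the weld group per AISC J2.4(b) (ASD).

R_n/Ω ≈ 119 kip

E70XX → F_EXX = 70 ksi.
t_e = 0.707 × 0.25 = 0.1767 in.
R_nwl = 0.6 × 70 × 0.1767 × 26 = 193 kip (longitudinal, 2 welds).
R_nwt = 0.6 × 70 × 0.1767 × 6 = 44.54 kip (transverse, base value).
(i) R_nwl + R_nwt = 237.6 kip; (ii) 0.85 R_nwl + 1.5 R_nwt = 230.9 kip.
R_n = max = 237.6 kip [governs: (i)]; R_n/Ω = 118.8 kip.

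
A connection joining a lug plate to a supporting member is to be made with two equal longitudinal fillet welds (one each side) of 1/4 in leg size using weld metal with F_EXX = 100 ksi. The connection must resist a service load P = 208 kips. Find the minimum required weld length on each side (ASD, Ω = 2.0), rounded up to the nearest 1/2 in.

Throat t_e = 0.707 × 0.25 = 0.1767 in.
r_n/Ω = (0.6 × 100 × 0.1767) / 2.0 = 5.302 kip/in.
L_req = P / (r_n/Ω) = 208 / 5.302 = 39.23 in total.
Per side: 39.23 / 2 = 19.61 in.
Round up → use L = 20 in on each side.

L = 20 in on each side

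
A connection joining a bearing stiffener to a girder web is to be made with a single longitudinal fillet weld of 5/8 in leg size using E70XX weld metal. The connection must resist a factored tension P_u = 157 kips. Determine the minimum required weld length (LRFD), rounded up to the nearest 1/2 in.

L = 11.5 in

E70XX → F_EXX = 70 ksi.
Throat t_e = 0.707 × 0.625 = 0.4419 in.
φr_n = 0.75 × 0.6 × 70 × 0.4419 = 13.92 kips/in.
L_req = P_u / φr_n = 157 / 13.92 = 11.28 in total.
Round up → use L = 11.5 in.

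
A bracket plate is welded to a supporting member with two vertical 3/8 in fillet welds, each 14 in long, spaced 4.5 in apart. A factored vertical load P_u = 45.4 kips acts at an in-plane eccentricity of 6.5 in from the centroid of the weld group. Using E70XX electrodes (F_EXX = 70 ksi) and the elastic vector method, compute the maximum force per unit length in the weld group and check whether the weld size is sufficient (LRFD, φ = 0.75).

Total weld length L_w = 28 in. Treat welds as unit-width lines.
Polar moment about centroid: J = 2[d³/12 + d(b/2)²] = 2[14³/12 + 14×2.25²] = 599.1 in³.
Direct shear f_v = P/L_w = 45.4 / 28 = 1.621 kip/in (vertical).
Torsion M = P·e = 45.4 × 6.5 = 295.1 kip·in.
Critical point at (x, y) = (2.25, 7) from centroid. f_tx = M·y/J = 3.448 kip/in; f_ty = M·x/J = 1.108 kip/in.
Resultant f_max = √[f_tx² + (f_v + f_ty)²] = √[3.448² + (1.621 + 1.108)²] = 4.398 kip/in.
Capacity per unit length: φr_n = 0.75 × 0.6 × 70 × (0.707 × 0.375) = 8.351 kip/in.
4.398 ≤ 8.351 → adequate.

f_max ≈ 4.4 kip/in; adequate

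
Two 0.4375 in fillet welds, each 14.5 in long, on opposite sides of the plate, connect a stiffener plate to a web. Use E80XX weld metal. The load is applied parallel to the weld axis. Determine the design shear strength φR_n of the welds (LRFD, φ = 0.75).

E80XX → F_EXX = 80 ksi.
Effective throat t_e = 0.707 × 0.4375 = 0.3093 in.
Total length L = 29 in; A_we = 0.3093 × 29 = 8.97 in².
F_nw = 0.6 F_EXX = 0.6 × 80 = 48 ksi.
φR_n = 0.75 × 48 × 8.97 = 322.9 kip.

φR_n ≈ 323 kip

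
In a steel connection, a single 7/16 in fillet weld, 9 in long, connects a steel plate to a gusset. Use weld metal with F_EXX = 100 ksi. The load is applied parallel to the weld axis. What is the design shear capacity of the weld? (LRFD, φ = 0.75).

Effective throat t_e = 0.707 × 0.4375 = 0.3093 in.
Total length L = 9 in; A_we = 0.3093 × 9 = 2.784 in².
F_nw = 0.6 F_EXX = 0.6 × 100 = 60 ksi.
φR_n = 0.75 × 60 × 2.784 = 125.3 kip.

φR_n ≈ 125 kip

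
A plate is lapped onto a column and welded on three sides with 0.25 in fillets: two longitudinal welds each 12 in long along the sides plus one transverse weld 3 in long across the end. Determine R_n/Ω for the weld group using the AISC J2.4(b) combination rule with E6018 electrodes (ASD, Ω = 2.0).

R_n/Ω ≈ 85.9 kip

E60XX → F_EXX = 60 ksi.
t_e = 0.707 × 0.25 = 0.1767 in.
R_nwl = 0.6 × 60 × 0.1767 × 24 = 152.7 kip (longitudinal, 2 welds).
R_nwt = 0.6 × 60 × 0.1767 × 3 = 19.09 kip (transverse, base value).
(i) R_nwl + R_nwt = 171.8 kip; (ii) 0.85 R_nwl + 1.5 R_nwt = 158.4 kip.
R_n = max = 171.8 kip [governs: (i)]; R_n/Ω = 85.9 kip.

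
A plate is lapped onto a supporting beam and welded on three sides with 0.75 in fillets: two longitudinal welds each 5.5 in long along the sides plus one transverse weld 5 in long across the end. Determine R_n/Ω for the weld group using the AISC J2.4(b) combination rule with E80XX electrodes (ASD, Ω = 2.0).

R_n/Ω ≈ 214 kips

E80XX → F_EXX = 80 ksi.
t_e = 0.707 × 0.75 = 0.5302 in.
R_nwl = 0.6 × 80 × 0.5302 × 11 = 280 kips (longitudinal, 2 welds).
R_nwt = 0.6 × 80 × 0.5302 × 5 = 127.3 kips (transverse, base value).
(i) R_nwl + R_nwt = 407.2 kips; (ii) 0.85 R_nwl + 1.5 R_nwt = 428.9 kips.
R_n = max = 428.9 kips [governs: (ii)]; R_n/Ω = 214.4 kips.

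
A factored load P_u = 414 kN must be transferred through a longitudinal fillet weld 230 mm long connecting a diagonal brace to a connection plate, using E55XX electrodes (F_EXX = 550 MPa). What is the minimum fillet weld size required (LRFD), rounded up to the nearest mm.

Total weld length L = 230 mm.
Required throat t_e = P_u / (φ × 0.6 F_EXX × L) = 414 / (0.75 × 0.6 × 550 × 230 × 10⁻³) = 7.273 mm.
Required leg w = t_e / 0.707 = 10.29 mm → use 11 mm.

w = 11 mm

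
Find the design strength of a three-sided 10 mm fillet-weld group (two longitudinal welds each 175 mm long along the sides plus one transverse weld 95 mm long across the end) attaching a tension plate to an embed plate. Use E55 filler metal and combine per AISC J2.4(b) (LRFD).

E55XX → F_EXX = 550 MPa.
t_e = 0.707 × 10 = 7.07 mm.
R_nwl = 0.6 × 550 × 7.07 × 350 × 10⁻³ = 816.6 kN (longitudinal, 2 welds).
R_nwt = 0.6 × 550 × 7.07 × 95 × 10⁻³ = 221.6 kN (transverse, base value).
(i) R_nwl + R_nwt = 1038 kN; (ii) 0.85 R_nwl + 1.5 R_nwt = 1027 kN.
R_n = max = 1038 kN [governs: (i)]; φR_n = 778.7 kN.

φR_n ≈ 779 kN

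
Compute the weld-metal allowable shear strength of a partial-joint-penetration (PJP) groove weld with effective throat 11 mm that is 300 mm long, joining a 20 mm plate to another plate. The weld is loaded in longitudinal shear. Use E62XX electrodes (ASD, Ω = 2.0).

E62XX → F_EXX = 620 MPa.
Effective throat (given) t_e = 11 mm.
A_we = 11 × 300 = 3300 mm².
F_nw = 0.6 F_EXX = 372 MPa.
R_n/Ω = (372 × 3300) / 2.0 × 10⁻³ = 613.8 kN.

R_n/Ω ≈ 614 kN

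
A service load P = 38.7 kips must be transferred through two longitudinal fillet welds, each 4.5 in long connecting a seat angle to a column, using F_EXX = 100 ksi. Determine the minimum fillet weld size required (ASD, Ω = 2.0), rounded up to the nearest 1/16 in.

w = 1/4 in

Total weld length L = 9 in.
Required throat t_e = P × Ω / (0.6 F_EXX × L) = 38.7 × 2.0 / (0.6 × 100 × 9) = 0.1433 in.
Required leg w = t_e / 0.707 = 0.2027 in → use 1/4 in.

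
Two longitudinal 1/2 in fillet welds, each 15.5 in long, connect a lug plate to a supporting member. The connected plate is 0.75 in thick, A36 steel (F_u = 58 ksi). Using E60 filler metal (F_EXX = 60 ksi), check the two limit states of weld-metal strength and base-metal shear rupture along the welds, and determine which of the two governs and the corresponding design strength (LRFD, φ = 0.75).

φR_n ≈ 296 kip (weld metal governs)

t_e = 0.707 × 0.5 = 0.3535 in; L = 31 in.
Weld metal: φR_n = 0.75 × 0.6 × 60 × 0.3535 × 31 = 295.9 kip.
Base metal (shear rupture): φR_n = 0.75 × 0.6 × 58 × 0.75 × 31 = 606.8 kip.
Governing: weld metal.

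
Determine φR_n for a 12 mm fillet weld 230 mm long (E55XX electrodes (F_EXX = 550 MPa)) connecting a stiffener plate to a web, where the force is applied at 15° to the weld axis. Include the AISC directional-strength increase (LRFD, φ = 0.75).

φR_n ≈ 515 kN

t_e = 0.707 × 12 = 8.484 mm; A_we = 8.484 × 230 = 1951 mm².
Directional factor: 1.0 + 0.5 sin^1.5(15°) = 1.066.
F_nw = 0.6 × 550 × 1.066 = 351.7 MPa.
φR_n = 0.75 × 351.7 × 1951 × 10⁻³ = 514.7 kN.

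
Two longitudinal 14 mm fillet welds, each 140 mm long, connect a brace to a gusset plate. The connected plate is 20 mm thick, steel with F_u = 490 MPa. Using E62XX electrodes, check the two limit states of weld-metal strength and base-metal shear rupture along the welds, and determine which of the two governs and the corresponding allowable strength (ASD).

E62XX → F_EXX = 620 MPa.
t_e = 0.707 × 14 = 9.898 mm; L = 280 mm.
Weld metal: R_n/Ω = (1/2.0) × 0.6 × 620 × 9.898 × 280 × 10⁻³ = 515.5 kN.
Base metal (shear rupture): R_n/Ω = (1/2.0) × 0.6 × 490 × 20 × 280 × 10⁻³ = 823.2 kN.
Governing: weld metal.

R_n/Ω ≈ 515 kN (weld metal governs)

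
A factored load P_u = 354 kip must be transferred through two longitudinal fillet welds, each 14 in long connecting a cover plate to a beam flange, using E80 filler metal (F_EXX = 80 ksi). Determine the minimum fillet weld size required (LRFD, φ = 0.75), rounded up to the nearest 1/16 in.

Total weld length L = 28 in.
Required throat t_e = P_u / (φ × 0.6 F_EXX × L) = 354 / (0.75 × 0.6 × 80 × 28) = 0.3512 in.
Required leg w = t_e / 0.707 = 0.4967 in → use 1/2 in.

w = 1/2 in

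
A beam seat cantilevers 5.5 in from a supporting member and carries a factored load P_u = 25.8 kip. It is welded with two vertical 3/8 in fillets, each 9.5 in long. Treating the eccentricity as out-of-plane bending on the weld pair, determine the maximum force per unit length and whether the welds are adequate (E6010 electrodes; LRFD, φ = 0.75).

E60XX → F_EXX = 60 ksi.
L_w = 2 × 9.5 = 19 in; section modulus (unit throat) S = 2 × L²/6 = 30.08 in².
Direct shear f_v = P/L_w = 25.8/19 = 1.358 kip/in.
Moment M = P × e = 25.8 × 5.5 = 141.9 kip·in; bending f_b = M/S = 4.717 kip/in.
f_max = √(f_v² + f_b²) = √(1.358² + 4.717²) = 4.908 kip/in.
φr_n = 0.75 × 0.6 × 60 × (0.707 × 0.375) = 7.158 kip/in → adequate.

f_max ≈ 4.91 kip/in; adequate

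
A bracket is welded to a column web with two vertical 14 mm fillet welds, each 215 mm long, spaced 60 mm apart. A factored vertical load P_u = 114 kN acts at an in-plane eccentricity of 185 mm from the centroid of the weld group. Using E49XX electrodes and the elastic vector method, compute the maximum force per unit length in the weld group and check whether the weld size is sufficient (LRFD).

E49XX → F_EXX = 490 MPa.
Total weld length L_w = 430 mm. Treat welds as unit-width lines.
Polar moment about centroid: J = 2[d³/12 + d(b/2)²] = 2[215³/12 + 215×30²] = 2043000 mm³.
Direct shear f_v = P/L_w = 114×10³ / 430 = 265.1 N/mm (vertical).
Torsion M = P·e = 114×10³ × 185 = 21090000 N·mm.
Critical point at (x, y) = (30, 107.5) from centroid. f_tx = M·y/J = 1110 N/mm; f_ty = M·x/J = 309.6 N/mm.
Resultant f_max = √[f_tx² + (f_v + f_ty)²] = √[1110² + (265.1 + 309.6)²] = 1250 N/mm.
Capacity per unit length: φr_n = 0.75 × 0.6 × 490 × (0.707 × 14) = 2183 N/mm.
1250 ≤ 2183 → adequate.

f_max ≈ 1250 N/mm; adequate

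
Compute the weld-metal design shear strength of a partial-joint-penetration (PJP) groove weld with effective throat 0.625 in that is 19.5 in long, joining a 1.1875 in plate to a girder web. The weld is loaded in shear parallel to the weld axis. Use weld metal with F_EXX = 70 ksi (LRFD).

φR_n ≈ 384 kip

Effective throat (given) t_e = 0.625 in.
A_we = 0.625 × 19.5 = 12.19 in².
F_nw = 0.6 F_EXX = 42 ksi.
φR_n = 0.75 × 42 × 12.19 = 383.9 kip.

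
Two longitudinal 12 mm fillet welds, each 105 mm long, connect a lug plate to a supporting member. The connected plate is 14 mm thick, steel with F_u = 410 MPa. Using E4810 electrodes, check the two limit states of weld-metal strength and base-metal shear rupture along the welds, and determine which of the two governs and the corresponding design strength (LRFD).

φR_n ≈ 385 kN (weld metal governs)

E48XX → F_EXX = 480 MPa.
t_e = 0.707 × 12 = 8.484 mm; L = 210 mm.
Weld metal: φR_n = 0.75 × 0.6 × 480 × 8.484 × 210 × 10⁻³ = 384.8 kN.
Base metal (shear rupture): φR_n = 0.75 × 0.6 × 410 × 14 × 210 × 10⁻³ = 542.4 kN.
Governing: weld metal.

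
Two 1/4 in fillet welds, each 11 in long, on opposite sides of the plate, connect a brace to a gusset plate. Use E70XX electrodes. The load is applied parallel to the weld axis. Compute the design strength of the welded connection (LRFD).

φR_n ≈ 122 kip

E70XX → F_EXX = 70 ksi.
Effective throat t_e = 0.707 × 0.25 = 0.1767 in.
Total length L = 22 in; A_we = 0.1767 × 22 = 3.888 in².
F_nw = 0.6 F_EXX = 0.6 × 70 = 42 ksi.
φR_n = 0.75 × 42 × 3.888 = 122.5 kip.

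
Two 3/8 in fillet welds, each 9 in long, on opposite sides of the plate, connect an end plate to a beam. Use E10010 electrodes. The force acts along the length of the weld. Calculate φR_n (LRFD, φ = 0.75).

E100XX → F_EXX = 100 ksi.
Effective throat t_e = 0.707 × 0.375 = 0.2651 in.
Total length L = 18 in; A_we = 0.2651 × 18 = 4.772 in².
F_nw = 0.6 F_EXX = 0.6 × 100 = 60 ksi.
φR_n = 0.75 × 60 × 4.772 = 214.8 kips.

φR_n ≈ 215 kips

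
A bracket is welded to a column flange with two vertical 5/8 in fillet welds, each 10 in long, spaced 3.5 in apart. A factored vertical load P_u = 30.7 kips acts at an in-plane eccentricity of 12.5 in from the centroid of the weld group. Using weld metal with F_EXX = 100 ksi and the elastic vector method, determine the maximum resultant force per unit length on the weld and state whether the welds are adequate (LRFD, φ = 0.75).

f_max ≈ 9.54 kip/in; adequate

Total weld length L_w = 20 in. Treat welds as unit-width lines.
Polar moment about centroid: J = 2[d³/12 + d(b/2)²] = 2[10³/12 + 10×1.75²] = 227.9 in³.
Direct shear f_v = P/L_w = 30.7 / 20 = 1.535 kip/in (vertical).
Torsion M = P·e = 30.7 × 12.5 = 383.75 kip·in.
Critical point at (x, y) = (1.75, 5) from centroid. f_tx = M·y/J = 8.419 kip/in; f_ty = M·x/J = 2.947 kip/in.
Resultant f_max = √[f_tx² + (f_v + f_ty)²] = √[8.419² + (1.535 + 2.947)²] = 9.537 kip/in.
Capacity per unit length: φr_n = 0.75 × 0.6 × 100 × (0.707 × 0.625) = 19.88 kip/in.
9.537 ≤ 19.88 → adequate.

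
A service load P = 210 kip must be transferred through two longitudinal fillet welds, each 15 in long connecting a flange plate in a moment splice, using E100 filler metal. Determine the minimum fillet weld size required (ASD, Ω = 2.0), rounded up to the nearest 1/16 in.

E100XX → F_EXX = 100 ksi.
Total weld length L = 30 in.
Required throat t_e = P × Ω / (0.6 F_EXX × L) = 210 × 2.0 / (0.6 × 100 × 30) = 0.2333 in.
Required leg w = t_e / 0.707 = 0.33 in → use 3/8 in.

w = 3/8 in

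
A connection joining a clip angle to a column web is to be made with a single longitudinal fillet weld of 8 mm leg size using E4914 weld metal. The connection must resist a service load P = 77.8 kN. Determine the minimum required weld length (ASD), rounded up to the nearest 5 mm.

E49XX → F_EXX = 490 MPa.
Throat t_e = 0.707 × 8 = 5.656 mm.
r_n/Ω = (0.6 × 490 × 5.656) / 2.0 = 831.4 N/mm = 0.8314 kN/mm.
L_req = P / (r_n/Ω) = 77.8 / 0.8314 = 93.57 mm total.
Round up → use L = 95 mm.

L = 95 mm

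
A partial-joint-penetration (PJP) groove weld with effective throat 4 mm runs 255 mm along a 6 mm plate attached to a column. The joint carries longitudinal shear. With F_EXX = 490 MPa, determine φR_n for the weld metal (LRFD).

φR_n ≈ 225 kN

Effective throat (given) t_e = 4 mm.
A_we = 4 × 255 = 1020 mm².
F_nw = 0.6 F_EXX = 294 MPa.
φR_n = 0.75 × 294 × 1020 × 10⁻³ = 224.9 kN.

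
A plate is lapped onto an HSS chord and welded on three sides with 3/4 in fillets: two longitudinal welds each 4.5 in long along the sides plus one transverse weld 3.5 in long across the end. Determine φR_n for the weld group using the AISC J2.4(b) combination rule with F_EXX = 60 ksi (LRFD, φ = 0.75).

φR_n ≈ 185 kip

t_e = 0.707 × 0.75 = 0.5302 in.
R_nwl = 0.6 × 60 × 0.5302 × 9 = 171.8 kip (longitudinal, 2 welds).
R_nwt = 0.6 × 60 × 0.5302 × 3.5 = 66.81 kip (transverse, base value).
(i) R_nwl + R_nwt = 238.6 kip; (ii) 0.85 R_nwl + 1.5 R_nwt = 246.2 kip.
R_n = max = 246.2 kip [governs: (ii)]; φR_n = 184.7 kip.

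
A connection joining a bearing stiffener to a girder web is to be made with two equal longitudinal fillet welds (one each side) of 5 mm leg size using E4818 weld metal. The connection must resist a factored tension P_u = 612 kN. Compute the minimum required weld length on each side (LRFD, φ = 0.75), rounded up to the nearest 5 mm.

E48XX → F_EXX = 480 MPa.
Throat t_e = 0.707 × 5 = 3.535 mm.
φr_n = 0.75 × 0.6 × 480 × 3.535 × 10⁻³ = 0.7636 kN/mm.
L_req = P_u / φr_n = 612 / 0.7636 = 801.5 mm total.
Per side: 801.5 / 2 = 400.8 mm.
Round up → use L = 405 mm on each side.

L = 405 mm on each side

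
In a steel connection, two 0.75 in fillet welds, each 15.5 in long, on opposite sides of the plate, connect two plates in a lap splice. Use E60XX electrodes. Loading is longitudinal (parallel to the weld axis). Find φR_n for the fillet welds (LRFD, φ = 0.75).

E60XX → F_EXX = 60 ksi.
Effective throat t_e = 0.707 × 0.75 = 0.5302 in.
Total length L = 31 in; A_we = 0.5302 × 31 = 16.44 in².
F_nw = 0.6 F_EXX = 0.6 × 60 = 36 ksi.
φR_n = 0.75 × 36 × 16.44 = 443.8 kip.

φR_n ≈ 444 kip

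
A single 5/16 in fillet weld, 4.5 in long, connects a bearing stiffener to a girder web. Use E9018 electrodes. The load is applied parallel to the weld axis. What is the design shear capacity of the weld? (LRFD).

E90XX → F_EXX = 90 ksi.
Effective throat t_e = 0.707 × 0.3125 = 0.2209 in.
Total length L = 4.5 in; A_we = 0.2209 × 4.5 = 0.9942 in².
F_nw = 0.6 F_EXX = 0.6 × 90 = 54 ksi.
φR_n = 0.75 × 54 × 0.9942 = 40.27 kips.

φR_n ≈ 40.3 kips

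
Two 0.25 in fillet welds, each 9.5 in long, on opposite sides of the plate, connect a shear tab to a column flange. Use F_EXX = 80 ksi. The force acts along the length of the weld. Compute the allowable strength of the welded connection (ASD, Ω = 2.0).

R_n/Ω ≈ 80.6 kip

Effective throat t_e = 0.707 × 0.25 = 0.1767 in.
Total length L = 19 in; A_we = 0.1767 × 19 = 3.358 in².
F_nw = 0.6 F_EXX = 0.6 × 80 = 48 ksi.
R_n = 48 × 3.358 = 161.2 kip; R_n/Ω = 161.2/2.0 = 80.6 kip.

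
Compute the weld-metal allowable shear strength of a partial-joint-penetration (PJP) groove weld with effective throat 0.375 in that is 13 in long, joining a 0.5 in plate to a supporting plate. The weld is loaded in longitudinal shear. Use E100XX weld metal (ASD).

E100XX → F_EXX = 100 ksi.
Effective throat (given) t_e = 0.375 in.
A_we = 0.375 × 13 = 4.875 in².
F_nw = 0.6 F_EXX = 60 ksi.
R_n/Ω = (60 × 4.875) / 2.0 = 146.2 kip.

R_n/Ω ≈ 146 kip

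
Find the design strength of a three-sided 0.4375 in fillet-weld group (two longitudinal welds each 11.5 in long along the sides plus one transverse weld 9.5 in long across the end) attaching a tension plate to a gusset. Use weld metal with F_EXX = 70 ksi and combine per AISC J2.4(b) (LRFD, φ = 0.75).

t_e = 0.707 × 0.4375 = 0.3093 in.
R_nwl = 0.6 × 70 × 0.3093 × 23 = 298.8 kip (longitudinal, 2 welds).
R_nwt = 0.6 × 70 × 0.3093 × 9.5 = 123.4 kip (transverse, base value).
(i) R_nwl + R_nwt = 422.2 kip; (ii) 0.85 R_nwl + 1.5 R_nwt = 439.1 kip.
R_n = max = 439.1 kip [governs: (ii)]; φR_n = 329.3 kip.

φR_n ≈ 329 kip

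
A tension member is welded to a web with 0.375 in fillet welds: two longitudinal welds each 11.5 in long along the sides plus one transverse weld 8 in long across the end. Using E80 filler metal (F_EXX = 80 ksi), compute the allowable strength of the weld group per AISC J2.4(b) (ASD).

t_e = 0.707 × 0.375 = 0.2651 in.
R_nwl = 0.6 × 80 × 0.2651 × 23 = 292.7 kip (longitudinal, 2 welds).
R_nwt = 0.6 × 80 × 0.2651 × 8 = 101.8 kip (transverse, base value).
(i) R_nwl + R_nwt = 394.5 kip; (ii) 0.85 R_nwl + 1.5 R_nwt = 401.5 kip.
R_n = max = 401.5 kip [governs: (ii)]; R_n/Ω = 200.8 kip.

R_n/Ω ≈ 201 kip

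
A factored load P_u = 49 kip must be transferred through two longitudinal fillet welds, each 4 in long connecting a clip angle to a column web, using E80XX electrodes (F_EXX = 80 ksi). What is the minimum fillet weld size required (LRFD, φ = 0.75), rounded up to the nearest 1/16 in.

w = 1/4 in

Total weld length L = 8 in.
Required throat t_e = P_u / (φ × 0.6 F_EXX × L) = 49 / (0.75 × 0.6 × 80 × 8) = 0.1701 in.
Required leg w = t_e / 0.707 = 0.2406 in → use 1/4 in.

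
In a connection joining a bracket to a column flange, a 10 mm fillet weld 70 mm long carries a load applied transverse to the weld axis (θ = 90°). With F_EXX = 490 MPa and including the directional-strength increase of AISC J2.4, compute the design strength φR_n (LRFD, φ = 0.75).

φR_n ≈ 164 kN

t_e = 0.707 × 10 = 7.07 mm; A_we = 7.07 × 70 = 494.9 mm².
Directional factor: 1.0 + 0.5 sin^1.5(90°) = 1.5.
F_nw = 0.6 × 490 × 1.5 = 441 MPa.
φR_n = 0.75 × 441 × 494.9 × 10⁻³ = 163.7 kN.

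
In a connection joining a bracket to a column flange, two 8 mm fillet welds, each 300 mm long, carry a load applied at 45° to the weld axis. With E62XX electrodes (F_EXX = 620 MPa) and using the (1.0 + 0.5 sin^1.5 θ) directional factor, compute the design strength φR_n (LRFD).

t_e = 0.707 × 8 = 5.656 mm; A_we = 5.656 × 600 = 3394 mm².
Directional factor: 1.0 + 0.5 sin^1.5(45°) = 1.297.
F_nw = 0.6 × 620 × 1.297 = 482.6 MPa.
φR_n = 0.75 × 482.6 × 3394 × 10⁻³ = 1228 kN.

φR_n ≈ 1230 kN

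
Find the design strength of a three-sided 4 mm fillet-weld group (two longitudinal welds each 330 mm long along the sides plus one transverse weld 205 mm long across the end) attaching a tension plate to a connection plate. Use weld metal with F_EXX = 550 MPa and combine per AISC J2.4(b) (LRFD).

φR_n ≈ 608 kN

t_e = 0.707 × 4 = 2.828 mm.
R_nwl = 0.6 × 550 × 2.828 × 660 × 10⁻³ = 615.9 kN (longitudinal, 2 welds).
R_nwt = 0.6 × 550 × 2.828 × 205 × 10⁻³ = 191.3 kN (transverse, base value).
(i) R_nwl + R_nwt = 807.3 kN; (ii) 0.85 R_nwl + 1.5 R_nwt = 810.5 kN.
R_n = max = 810.5 kN [governs: (ii)]; φR_n = 607.9 kN.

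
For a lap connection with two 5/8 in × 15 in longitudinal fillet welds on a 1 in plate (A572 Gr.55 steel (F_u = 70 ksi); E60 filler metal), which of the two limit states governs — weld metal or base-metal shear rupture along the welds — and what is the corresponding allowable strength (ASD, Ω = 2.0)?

E60XX → F_EXX = 60 ksi.
t_e = 0.707 × 0.625 = 0.4419 in; L = 30 in.
Weld metal: R_n/Ω = (1/2.0) × 0.6 × 60 × 0.4419 × 30 = 238.6 kip.
Base metal (shear rupture): R_n/Ω = (1/2.0) × 0.6 × 70 × 1 × 30 = 630 kip.
Governing: weld metal.

R_n/Ω ≈ 239 kip (weld metal governs)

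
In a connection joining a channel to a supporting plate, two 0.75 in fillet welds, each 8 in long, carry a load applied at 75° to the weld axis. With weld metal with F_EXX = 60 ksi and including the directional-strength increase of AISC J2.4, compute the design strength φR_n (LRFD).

t_e = 0.707 × 0.75 = 0.5302 in; A_we = 0.5302 × 16 = 8.484 in².
Directional factor: 1.0 + 0.5 sin^1.5(75°) = 1.475.
F_nw = 0.6 × 60 × 1.475 = 53.09 ksi.
φR_n = 0.75 × 53.09 × 8.484 = 337.8 kips.

φR_n ≈ 338 kips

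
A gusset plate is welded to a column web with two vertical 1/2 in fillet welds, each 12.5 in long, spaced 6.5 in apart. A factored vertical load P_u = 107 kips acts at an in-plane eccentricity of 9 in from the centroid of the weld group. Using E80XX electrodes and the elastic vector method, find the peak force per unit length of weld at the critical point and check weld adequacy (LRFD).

E80XX → F_EXX = 80 ksi.
Total weld length L_w = 25 in. Treat welds as unit-width lines.
Polar moment about centroid: J = 2[d³/12 + d(b/2)²] = 2[12.5³/12 + 12.5×3.25²] = 589.6 in³.
Direct shear f_v = P/L_w = 107 / 25 = 4.28 kip/in (vertical).
Torsion M = P·e = 107 × 9 = 963 kip·in.
Critical point at (x, y) = (3.25, 6.25) from centroid. f_tx = M·y/J = 10.21 kip/in; f_ty = M·x/J = 5.308 kip/in.
Resultant f_max = √[f_tx² + (f_v + f_ty)²] = √[10.21² + (4.28 + 5.308)²] = 14.01 kip/in.
Capacity per unit length: φr_n = 0.75 × 0.6 × 80 × (0.707 × 0.5) = 12.73 kip/in.
14.01 > 12.73 → NOT adequate.

f_max ≈ 14 kip/in; NOT adequate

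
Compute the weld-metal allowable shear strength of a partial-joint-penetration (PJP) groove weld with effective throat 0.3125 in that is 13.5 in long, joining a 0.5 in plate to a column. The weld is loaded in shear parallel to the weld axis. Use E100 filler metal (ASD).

E100XX → F_EXX = 100 ksi.
Effective throat (given) t_e = 0.3125 in.
A_we = 0.3125 × 13.5 = 4.219 in².
F_nw = 0.6 F_EXX = 60 ksi.
R_n/Ω = (60 × 4.219) / 2.0 = 126.6 kip.

R_n/Ω ≈ 127 kip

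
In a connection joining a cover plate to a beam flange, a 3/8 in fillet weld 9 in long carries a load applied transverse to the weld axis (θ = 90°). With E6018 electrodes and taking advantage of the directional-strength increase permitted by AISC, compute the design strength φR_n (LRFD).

φR_n ≈ 96.6 kip

E60XX → F_EXX = 60 ksi.
t_e = 0.707 × 0.375 = 0.2651 in; A_we = 0.2651 × 9 = 2.386 in².
Directional factor: 1.0 + 0.5 sin^1.5(90°) = 1.5.
F_nw = 0.6 × 60 × 1.5 = 54 ksi.
φR_n = 0.75 × 54 × 2.386 = 96.64 kip.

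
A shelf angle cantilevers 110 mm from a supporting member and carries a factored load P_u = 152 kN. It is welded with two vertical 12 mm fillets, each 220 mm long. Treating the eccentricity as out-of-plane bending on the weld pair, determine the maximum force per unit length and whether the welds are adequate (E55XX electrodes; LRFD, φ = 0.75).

f_max ≈ 1090 N/mm; adequate

E55XX → F_EXX = 550 MPa.
L_w = 2 × 220 = 440 mm; section modulus (unit throat) S = 2 × L²/6 = 16130 mm².
Direct shear f_v = P/L_w = 152×10³/440 = 345.5 N/mm.
Moment M = P × e = 152×10³ × 110 = 16720000 N·mm; bending f_b = M/S = 1036 N/mm.
f_max = √(f_v² + f_b²) = √(345.5² + 1036²) = 1092 N/mm.
φr_n = 0.75 × 0.6 × 550 × (0.707 × 12) = 2100 N/mm → adequate.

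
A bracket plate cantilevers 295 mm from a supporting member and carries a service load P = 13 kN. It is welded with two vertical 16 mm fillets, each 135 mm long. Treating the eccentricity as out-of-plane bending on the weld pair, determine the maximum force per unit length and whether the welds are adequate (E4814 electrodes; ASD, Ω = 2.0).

f_max ≈ 633 N/mm; adequate

E48XX → F_EXX = 480 MPa.
L_w = 2 × 135 = 270 mm; section modulus (unit throat) S = 2 × L²/6 = 6075 mm².
Direct shear f_v = P/L_w = 13×10³/270 = 48.15 N/mm.
Moment M = P × e = 13×10³ × 295 = 3835000 N·mm; bending f_b = M/S = 631.3 N/mm.
f_max = √(f_v² + f_b²) = √(48.15² + 631.3²) = 633.1 N/mm.
r_n/Ω = (1/2.0) × 0.6 × 480 × (0.707 × 16) = 1629 N/mm → adequate.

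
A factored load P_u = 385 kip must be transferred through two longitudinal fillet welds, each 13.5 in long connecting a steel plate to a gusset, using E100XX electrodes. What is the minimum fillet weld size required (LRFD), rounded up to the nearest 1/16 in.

w = 1/2 in

E100XX → F_EXX = 100 ksi.
Total weld length L = 27 in.
Required throat t_e = P_u / (φ × 0.6 F_EXX × L) = 385 / (0.75 × 0.6 × 100 × 27) = 0.3169 in.
Required leg w = t_e / 0.707 = 0.4482 in → use 1/2 in.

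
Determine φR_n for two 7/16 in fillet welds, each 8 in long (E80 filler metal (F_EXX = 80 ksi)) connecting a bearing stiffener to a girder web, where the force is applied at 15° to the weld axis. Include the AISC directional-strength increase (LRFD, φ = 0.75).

t_e = 0.707 × 0.4375 = 0.3093 in; A_we = 0.3093 × 16 = 4.949 in².
Directional factor: 1.0 + 0.5 sin^1.5(15°) = 1.066.
F_nw = 0.6 × 80 × 1.066 = 51.16 ksi.
φR_n = 0.75 × 51.16 × 4.949 = 189.9 kip.

φR_n ≈ 190 kip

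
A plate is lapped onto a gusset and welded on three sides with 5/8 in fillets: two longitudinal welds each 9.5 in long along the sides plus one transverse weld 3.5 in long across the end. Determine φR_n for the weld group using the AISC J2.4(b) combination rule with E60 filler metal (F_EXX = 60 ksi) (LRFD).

φR_n ≈ 268 kip

t_e = 0.707 × 0.625 = 0.4419 in.
R_nwl = 0.6 × 60 × 0.4419 × 19 = 302.2 kip (longitudinal, 2 welds).
R_nwt = 0.6 × 60 × 0.4419 × 3.5 = 55.68 kip (transverse, base value).
(i) R_nwl + R_nwt = 357.9 kip; (ii) 0.85 R_nwl + 1.5 R_nwt = 340.4 kip.
R_n = max = 357.9 kip [governs: (i)]; φR_n = 268.4 kip.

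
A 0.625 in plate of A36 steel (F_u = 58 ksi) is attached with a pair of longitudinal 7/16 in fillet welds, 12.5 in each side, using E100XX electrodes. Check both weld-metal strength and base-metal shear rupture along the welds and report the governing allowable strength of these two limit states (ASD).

E100XX → F_EXX = 100 ksi.
t_e = 0.707 × 0.4375 = 0.3093 in; L = 25 in.
Weld metal: R_n/Ω = (1/2.0) × 0.6 × 100 × 0.3093 × 25 = 232 kips.
Base metal (shear rupture): R_n/Ω = (1/2.0) × 0.6 × 58 × 0.625 × 25 = 271.9 kips.
Governing: weld metal.

R_n/Ω ≈ 232 kips (weld metal governs)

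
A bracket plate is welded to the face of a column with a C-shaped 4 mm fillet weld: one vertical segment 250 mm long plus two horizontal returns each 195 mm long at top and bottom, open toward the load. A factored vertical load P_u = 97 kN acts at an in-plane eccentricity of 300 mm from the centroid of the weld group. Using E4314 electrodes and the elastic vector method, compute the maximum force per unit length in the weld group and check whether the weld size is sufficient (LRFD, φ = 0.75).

f_max ≈ 652 N/mm; NOT adequate

E43XX → F_EXX = 430 MPa.
Total weld length L_w = 640 mm. Treat welds as unit-width lines.
Centroid: x̄ = 2×195×97.5 / 640 = 59.41 mm from the vertical weld.
Polar moment about centroid: J = I_x + I_y = [250³/12 + 2×195×125²] + [250×59.41² + 2(195³/12 + 195×38.09²)] = 10080000 mm³.
Direct shear f_v = P/L_w = 97×10³ / 640 = 151.6 N/mm (vertical).
Torsion M = P·e = 97×10³ × 300 = 29100000 N·mm.
Critical point at (x, y) = (135.6, 125) from centroid. f_tx = M·y/J = 360.9 N/mm; f_ty = M·x/J = 391.4 N/mm.
Resultant f_max = √[f_tx² + (f_v + f_ty)²] = √[360.9² + (151.6 + 391.4)²] = 652 N/mm.
Capacity per unit length: φr_n = 0.75 × 0.6 × 430 × (0.707 × 4) = 547.2 N/mm.
652 > 547.2 → NOT adequate.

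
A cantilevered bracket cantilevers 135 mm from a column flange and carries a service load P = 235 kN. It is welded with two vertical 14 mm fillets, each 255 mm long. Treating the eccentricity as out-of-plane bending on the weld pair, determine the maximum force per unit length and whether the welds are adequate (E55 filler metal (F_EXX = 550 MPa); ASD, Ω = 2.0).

f_max ≈ 1530 N/mm; adequate

L_w = 2 × 255 = 510 mm; section modulus (unit throat) S = 2 × L²/6 = 21680 mm².
Direct shear f_v = P/L_w = 235×10³/510 = 460.8 N/mm.
Moment M = P × e = 235×10³ × 135 = 31725000 N·mm; bending f_b = M/S = 1464 N/mm.
f_max = √(f_v² + f_b²) = √(460.8² + 1464²) = 1534 N/mm.
r_n/Ω = (1/2.0) × 0.6 × 550 × (0.707 × 14) = 1633 N/mm → adequate.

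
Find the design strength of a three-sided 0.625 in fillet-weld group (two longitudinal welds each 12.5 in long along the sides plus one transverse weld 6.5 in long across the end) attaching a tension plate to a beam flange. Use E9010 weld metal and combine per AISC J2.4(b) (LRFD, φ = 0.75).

E90XX → F_EXX = 90 ksi.
t_e = 0.707 × 0.625 = 0.4419 in.
R_nwl = 0.6 × 90 × 0.4419 × 25 = 596.5 kip (longitudinal, 2 welds).
R_nwt = 0.6 × 90 × 0.4419 × 6.5 = 155.1 kip (transverse, base value).
(i) R_nwl + R_nwt = 751.6 kip; (ii) 0.85 R_nwl + 1.5 R_nwt = 739.7 kip.
R_n = max = 751.6 kip [governs: (i)]; φR_n = 563.7 kip.

φR_n ≈ 564 kip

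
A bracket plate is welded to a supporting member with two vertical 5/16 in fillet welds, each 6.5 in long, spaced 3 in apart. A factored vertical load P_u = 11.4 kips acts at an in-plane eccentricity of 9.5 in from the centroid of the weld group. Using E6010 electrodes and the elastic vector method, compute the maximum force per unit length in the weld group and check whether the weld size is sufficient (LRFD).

E60XX → F_EXX = 60 ksi.
Total weld length L_w = 13 in. Treat welds as unit-width lines.
Polar moment about centroid: J = 2[d³/12 + d(b/2)²] = 2[6.5³/12 + 6.5×1.5²] = 75.02 in³.
Direct shear f_v = P/L_w = 11.4 / 13 = 0.8769 kip/in (vertical).
Torsion M = P·e = 11.4 × 9.5 = 108.3 kip·in.
Critical point at (x, y) = (1.5, 3.25) from centroid. f_tx = M·y/J = 4.692 kip/in; f_ty = M·x/J = 2.165 kip/in.
Resultant f_max = √[f_tx² + (f_v + f_ty)²] = √[4.692² + (0.8769 + 2.165)²] = 5.592 kip/in.
Capacity per unit length: φr_n = 0.75 × 0.6 × 60 × (0.707 × 0.3125) = 5.965 kip/in.
5.592 ≤ 5.965 → adequate.

f_max ≈ 5.59 kip/in; adequate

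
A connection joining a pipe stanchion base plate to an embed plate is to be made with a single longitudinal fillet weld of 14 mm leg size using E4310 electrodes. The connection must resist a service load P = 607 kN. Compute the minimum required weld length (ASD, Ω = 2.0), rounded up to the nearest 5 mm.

E43XX → F_EXX = 430 MPa.
Throat t_e = 0.707 × 14 = 9.898 mm.
r_n/Ω = (0.6 × 430 × 9.898) / 2.0 = 1277 N/mm = 1.277 kN/mm.
L_req = P / (r_n/Ω) = 607 / 1.277 = 475.4 mm total.
Round up → use L = 480 mm.

L = 480 mm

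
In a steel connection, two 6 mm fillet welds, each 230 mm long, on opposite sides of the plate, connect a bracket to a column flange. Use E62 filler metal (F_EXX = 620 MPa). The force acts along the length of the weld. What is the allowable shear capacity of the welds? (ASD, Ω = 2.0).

R_n/Ω ≈ 363 kN

Effective throat t_e = 0.707 × 6 = 4.242 mm.
Total length L = 460 mm; A_we = 4.242 × 460 = 1951 mm².
F_nw = 0.6 F_EXX = 0.6 × 620 = 372 MPa.
R_n = 372 × 1951 × 10⁻³ = 725.9 kN; R_n/Ω = 725.9/2.0 = 362.9 kN.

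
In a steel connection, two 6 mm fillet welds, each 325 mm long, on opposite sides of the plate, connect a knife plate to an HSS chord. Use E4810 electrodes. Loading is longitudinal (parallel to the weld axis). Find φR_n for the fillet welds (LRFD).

φR_n ≈ 596 kN

E48XX → F_EXX = 480 MPa.
Effective throat t_e = 0.707 × 6 = 4.242 mm.
Total length L = 650 mm; A_we = 4.242 × 650 = 2757 mm².
F_nw = 0.6 F_EXX = 0.6 × 480 = 288 MPa.
φR_n = 0.75 × 288 × 2757 × 10⁻³ = 595.6 kN.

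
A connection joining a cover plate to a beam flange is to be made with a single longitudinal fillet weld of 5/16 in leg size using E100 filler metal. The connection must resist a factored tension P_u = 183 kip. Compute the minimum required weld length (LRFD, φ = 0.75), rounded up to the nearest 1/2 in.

L = 18.5 in

E100XX → F_EXX = 100 ksi.
Throat t_e = 0.707 × 0.3125 = 0.2209 in.
φr_n = 0.75 × 0.6 × 100 × 0.2209 = 9.942 kip/in.
L_req = P_u / φr_n = 183 / 9.942 = 18.41 in total.
Round up → use L = 18.5 in.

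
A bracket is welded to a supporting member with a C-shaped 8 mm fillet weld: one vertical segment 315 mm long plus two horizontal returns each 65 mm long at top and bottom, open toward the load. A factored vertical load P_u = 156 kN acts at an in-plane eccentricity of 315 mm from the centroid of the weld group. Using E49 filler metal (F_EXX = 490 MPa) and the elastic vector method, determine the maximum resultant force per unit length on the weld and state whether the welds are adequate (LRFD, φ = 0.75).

f_max ≈ 1530 N/mm; NOT adequate

Total weld length L_w = 445 mm. Treat welds as unit-width lines.
Centroid: x̄ = 2×65×32.5 / 445 = 9.494 mm from the vertical weld.
Polar moment about centroid: J = I_x + I_y = [315³/12 + 2×65×157.5²] + [315×9.494² + 2(65³/12 + 65×23.01²)] = 5972000 mm³.
Direct shear f_v = P/L_w = 156×10³ / 445 = 350.6 N/mm (vertical).
Torsion M = P·e = 156×10³ × 315 = 49140000 N·mm.
Critical point at (x, y) = (55.51, 157.5) from centroid. f_tx = M·y/J = 1296 N/mm; f_ty = M·x/J = 456.7 N/mm.
Resultant f_max = √[f_tx² + (f_v + f_ty)²] = √[1296² + (350.6 + 456.7)²] = 1527 N/mm.
Capacity per unit length: φr_n = 0.75 × 0.6 × 490 × (0.707 × 8) = 1247 N/mm.
1527 > 1247 → NOT adequate.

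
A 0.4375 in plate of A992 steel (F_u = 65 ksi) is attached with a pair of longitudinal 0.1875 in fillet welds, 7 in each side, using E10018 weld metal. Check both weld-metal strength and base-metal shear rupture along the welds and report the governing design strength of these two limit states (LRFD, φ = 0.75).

E100XX → F_EXX = 100 ksi.
t_e = 0.707 × 0.1875 = 0.1326 in; L = 14 in.
Weld metal: φR_n = 0.75 × 0.6 × 100 × 0.1326 × 14 = 83.51 kip.
Base metal (shear rupture): φR_n = 0.75 × 0.6 × 65 × 0.4375 × 14 = 179.2 kip.
Governing: weld metal.

φR_n ≈ 83.5 kip (weld metal governs)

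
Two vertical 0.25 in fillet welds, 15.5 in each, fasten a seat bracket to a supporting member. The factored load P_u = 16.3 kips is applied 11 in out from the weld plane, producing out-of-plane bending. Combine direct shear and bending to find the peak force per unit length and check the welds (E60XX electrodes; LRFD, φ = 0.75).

f_max ≈ 2.3 kip/in; adequate

E60XX → F_EXX = 60 ksi.
L_w = 2 × 15.5 = 31 in; section modulus (unit throat) S = 2 × L²/6 = 80.08 in².
Direct shear f_v = P/L_w = 16.3/31 = 0.5258 kip/in.
Moment M = P × e = 16.3 × 11 = 179.3 kip·in; bending f_b = M/S = 2.239 kip/in.
f_max = √(f_v² + f_b²) = √(0.5258² + 2.239²) = 2.3 kip/in.
φr_n = 0.75 × 0.6 × 60 × (0.707 × 0.25) = 4.772 kip/in → adequate.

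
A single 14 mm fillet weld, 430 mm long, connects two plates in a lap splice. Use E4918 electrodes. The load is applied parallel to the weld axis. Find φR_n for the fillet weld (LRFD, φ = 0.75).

E49XX → F_EXX = 490 MPa.
Effective throat t_e = 0.707 × 14 = 9.898 mm.
Total length L = 430 mm; A_we = 9.898 × 430 = 4256 mm².
F_nw = 0.6 F_EXX = 0.6 × 490 = 294 MPa.
φR_n = 0.75 × 294 × 4256 × 10⁻³ = 938.5 kN.

φR_n ≈ 938 kN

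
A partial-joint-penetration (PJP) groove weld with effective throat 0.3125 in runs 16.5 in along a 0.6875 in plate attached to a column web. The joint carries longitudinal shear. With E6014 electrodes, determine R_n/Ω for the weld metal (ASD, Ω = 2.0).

R_n/Ω ≈ 92.8 kip

E60XX → F_EXX = 60 ksi.
Effective throat (given) t_e = 0.3125 in.
A_we = 0.3125 × 16.5 = 5.156 in².
F_nw = 0.6 F_EXX = 36 ksi.
R_n/Ω = (36 × 5.156) / 2.0 = 92.81 kip.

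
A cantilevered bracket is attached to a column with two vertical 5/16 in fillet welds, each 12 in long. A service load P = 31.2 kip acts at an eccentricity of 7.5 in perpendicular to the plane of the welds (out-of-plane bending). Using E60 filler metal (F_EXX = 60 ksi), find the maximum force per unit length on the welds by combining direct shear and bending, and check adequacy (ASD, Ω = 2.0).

f_max ≈ 5.05 kip/in; NOT adequate

L_w = 2 × 12 = 24 in; section modulus (unit throat) S = 2 × L²/6 = 48 in².
Direct shear f_v = P/L_w = 31.2/24 = 1.3 kip/in.
Moment M = P × e = 31.2 × 7.5 = 234 kip·in; bending f_b = M/S = 4.875 kip/in.
f_max = √(f_v² + f_b²) = √(1.3² + 4.875²) = 5.045 kip/in.
r_n/Ω = (1/2.0) × 0.6 × 60 × (0.707 × 0.3125) = 3.977 kip/in → NOT adequate.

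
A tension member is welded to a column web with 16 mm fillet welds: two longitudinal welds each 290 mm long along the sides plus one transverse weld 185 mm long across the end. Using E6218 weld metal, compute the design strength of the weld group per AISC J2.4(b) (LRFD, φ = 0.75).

φR_n ≈ 2430 kN

E62XX → F_EXX = 620 MPa.
t_e = 0.707 × 16 = 11.31 mm.
R_nwl = 0.6 × 620 × 11.31 × 580 × 10⁻³ = 2441 kN (longitudinal, 2 welds).
R_nwt = 0.6 × 620 × 11.31 × 185 × 10⁻³ = 778.5 kN (transverse, base value).
(i) R_nwl + R_nwt = 3219 kN; (ii) 0.85 R_nwl + 1.5 R_nwt = 3242 kN.
R_n = max = 3242 kN [governs: (ii)]; φR_n = 2432 kN.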